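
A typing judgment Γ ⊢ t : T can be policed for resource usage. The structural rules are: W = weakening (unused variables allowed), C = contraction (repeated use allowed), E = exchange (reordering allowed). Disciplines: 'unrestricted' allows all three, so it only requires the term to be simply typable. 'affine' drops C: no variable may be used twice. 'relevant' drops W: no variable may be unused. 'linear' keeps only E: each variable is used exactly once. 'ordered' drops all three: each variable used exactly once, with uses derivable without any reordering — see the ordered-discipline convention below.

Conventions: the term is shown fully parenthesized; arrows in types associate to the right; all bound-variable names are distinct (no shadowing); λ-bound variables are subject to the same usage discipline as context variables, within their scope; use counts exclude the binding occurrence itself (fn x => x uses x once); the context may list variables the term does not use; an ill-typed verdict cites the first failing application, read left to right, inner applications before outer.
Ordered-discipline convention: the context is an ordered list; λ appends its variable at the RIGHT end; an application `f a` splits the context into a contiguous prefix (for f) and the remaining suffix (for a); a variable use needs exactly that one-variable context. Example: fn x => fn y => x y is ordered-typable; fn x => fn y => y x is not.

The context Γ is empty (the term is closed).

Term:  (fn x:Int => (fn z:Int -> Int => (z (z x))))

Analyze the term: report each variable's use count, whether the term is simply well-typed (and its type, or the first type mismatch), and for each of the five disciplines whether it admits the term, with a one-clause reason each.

counts: x (λ-bound) ×1; z (λ-bound) ×2
use order (left to right): z, z, x
typing: ✓ — Int -> (Int -> Int) -> Int
ordered: ✗ — repeated use of z ×2
linear: ✗ — repeated use of z ×2
affine: ✗ — repeated use of z ×2
relevant: ✓ — none of x, z goes unused
unrestricted: ✓ — well-typed at Int -> (Int -> Int) -> Int; no restrictions here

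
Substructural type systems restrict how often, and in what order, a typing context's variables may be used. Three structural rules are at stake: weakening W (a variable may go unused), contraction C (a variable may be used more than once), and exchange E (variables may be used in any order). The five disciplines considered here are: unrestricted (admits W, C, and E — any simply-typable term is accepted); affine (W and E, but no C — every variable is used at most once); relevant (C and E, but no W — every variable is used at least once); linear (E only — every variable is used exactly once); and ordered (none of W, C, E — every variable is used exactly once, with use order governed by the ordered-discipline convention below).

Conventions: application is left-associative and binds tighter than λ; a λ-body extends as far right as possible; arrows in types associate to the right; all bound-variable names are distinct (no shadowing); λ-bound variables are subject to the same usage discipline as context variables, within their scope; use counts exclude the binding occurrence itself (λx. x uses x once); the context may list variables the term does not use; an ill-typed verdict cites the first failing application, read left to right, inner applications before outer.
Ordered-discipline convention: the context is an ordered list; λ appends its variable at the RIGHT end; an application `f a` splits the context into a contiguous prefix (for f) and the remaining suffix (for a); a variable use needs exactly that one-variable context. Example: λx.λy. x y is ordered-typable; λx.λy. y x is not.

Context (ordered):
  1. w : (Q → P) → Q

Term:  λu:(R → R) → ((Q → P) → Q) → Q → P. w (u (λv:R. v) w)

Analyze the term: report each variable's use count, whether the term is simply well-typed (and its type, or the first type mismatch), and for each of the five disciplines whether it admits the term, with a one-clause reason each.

counts: w ×2, u [bound] ×1, v [bound] ×1
order of uses: w, u, v, w
typing: ✓ — ((R → R) → ((Q → P) → Q) → Q → P) → Q
ordered ✗ (uses contraction: w ×2)
linear ✗ (uses contraction: w ×2)
affine ✗ (uses contraction: w ×2)
relevant ✓ (none of w, u, v goes unused)
unrestricted ✓ (typability at ((R → R) → ((Q → P) → Q) → Q → P) → Q is all that's needed)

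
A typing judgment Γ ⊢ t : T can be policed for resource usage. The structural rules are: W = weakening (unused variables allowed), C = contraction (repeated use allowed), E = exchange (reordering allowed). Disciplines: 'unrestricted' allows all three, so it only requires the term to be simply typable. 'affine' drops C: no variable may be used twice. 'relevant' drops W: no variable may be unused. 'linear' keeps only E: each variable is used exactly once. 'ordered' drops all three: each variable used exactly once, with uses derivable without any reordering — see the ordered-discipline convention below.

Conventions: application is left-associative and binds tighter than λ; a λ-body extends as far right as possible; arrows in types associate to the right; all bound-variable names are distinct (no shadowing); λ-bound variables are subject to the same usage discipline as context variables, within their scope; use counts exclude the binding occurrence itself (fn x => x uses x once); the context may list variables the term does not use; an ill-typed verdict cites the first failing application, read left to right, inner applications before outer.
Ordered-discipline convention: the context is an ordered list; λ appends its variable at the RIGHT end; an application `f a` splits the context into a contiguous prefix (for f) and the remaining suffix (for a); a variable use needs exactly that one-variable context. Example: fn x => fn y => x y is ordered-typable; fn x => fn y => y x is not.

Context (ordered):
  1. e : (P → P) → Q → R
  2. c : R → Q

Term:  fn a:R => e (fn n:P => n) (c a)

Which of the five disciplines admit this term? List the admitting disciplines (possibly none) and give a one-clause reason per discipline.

accepted by: ordered, linear, affine, relevant, unrestricted
variable uses: e ×1, c ×1, a (bound) ×1, n (bound) ×1
left-to-right use order: e, n, c, a
typing: the term checks, with type R → R
ordered: ✓ — one use each (e, c, a, n); ordered split holds
linear: ✓ — exactly-once usage across e, c, a, n
affine: ✓ — no duplicate uses among e, c, a, n
relevant: ✓ — every one of e, c, a, n appears
unrestricted: ✓ — typability at R → R is all that's needed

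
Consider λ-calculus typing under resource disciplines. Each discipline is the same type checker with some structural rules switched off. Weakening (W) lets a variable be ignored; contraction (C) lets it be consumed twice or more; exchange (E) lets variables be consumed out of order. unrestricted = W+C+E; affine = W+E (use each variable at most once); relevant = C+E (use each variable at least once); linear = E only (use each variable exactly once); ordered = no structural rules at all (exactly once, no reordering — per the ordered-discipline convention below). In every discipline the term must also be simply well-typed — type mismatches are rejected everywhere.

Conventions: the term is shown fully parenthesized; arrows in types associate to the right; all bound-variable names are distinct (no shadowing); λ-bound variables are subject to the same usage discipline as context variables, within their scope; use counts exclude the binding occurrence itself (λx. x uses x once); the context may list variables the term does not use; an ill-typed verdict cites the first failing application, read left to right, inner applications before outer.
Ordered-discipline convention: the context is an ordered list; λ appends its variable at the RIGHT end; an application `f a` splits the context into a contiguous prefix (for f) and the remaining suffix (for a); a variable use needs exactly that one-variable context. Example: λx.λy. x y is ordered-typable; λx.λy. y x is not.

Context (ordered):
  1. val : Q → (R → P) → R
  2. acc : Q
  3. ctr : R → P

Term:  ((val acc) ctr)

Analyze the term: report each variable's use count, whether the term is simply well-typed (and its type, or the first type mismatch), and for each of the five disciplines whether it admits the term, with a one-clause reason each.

variable uses: val ×1, acc ×1, ctr ×1
uses in reading order: val, acc, ctr
typing: ✓ — R
ordered: ✓, one use each (val, acc, ctr); ordered split holds
linear: ✓, each of val, acc, ctr used exactly once
affine: ✓, no duplicate uses among val, acc, ctr
relevant: ✓, none of val, acc, ctr goes unused
unrestricted: ✓, type-checks (R) and nothing is barred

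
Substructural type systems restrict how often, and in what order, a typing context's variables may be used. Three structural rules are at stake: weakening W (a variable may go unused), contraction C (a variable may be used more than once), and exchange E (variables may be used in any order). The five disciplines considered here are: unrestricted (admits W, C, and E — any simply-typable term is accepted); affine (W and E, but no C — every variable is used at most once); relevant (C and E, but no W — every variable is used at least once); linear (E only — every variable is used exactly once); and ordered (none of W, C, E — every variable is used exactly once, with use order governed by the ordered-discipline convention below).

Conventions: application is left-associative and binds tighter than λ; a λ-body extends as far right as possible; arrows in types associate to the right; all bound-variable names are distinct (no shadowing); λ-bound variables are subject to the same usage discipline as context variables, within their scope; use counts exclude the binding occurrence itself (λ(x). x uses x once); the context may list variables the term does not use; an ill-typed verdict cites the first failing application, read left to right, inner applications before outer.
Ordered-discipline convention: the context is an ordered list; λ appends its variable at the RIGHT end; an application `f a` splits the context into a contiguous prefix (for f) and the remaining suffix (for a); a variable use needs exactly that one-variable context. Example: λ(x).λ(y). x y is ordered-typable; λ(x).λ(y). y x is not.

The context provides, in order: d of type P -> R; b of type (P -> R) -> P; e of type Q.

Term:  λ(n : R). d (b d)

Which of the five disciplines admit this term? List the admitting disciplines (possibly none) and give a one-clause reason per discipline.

admitted by: unrestricted
use counts: d: 2×, b: 1×, e: 0×, n (bound): 0×
order of uses: d, b, d
typing: ✓ — R -> R
ordered: ✗, needs contraction — d ×2; unused: e, n — weakening required
linear: ✗, needs contraction — d ×2; unused: e, n — weakening required
affine: ✗, needs contraction — d ×2
relevant: ✗, unused: e, n — weakening required
unrestricted: ✓, well-typed at R -> R; no restrictions here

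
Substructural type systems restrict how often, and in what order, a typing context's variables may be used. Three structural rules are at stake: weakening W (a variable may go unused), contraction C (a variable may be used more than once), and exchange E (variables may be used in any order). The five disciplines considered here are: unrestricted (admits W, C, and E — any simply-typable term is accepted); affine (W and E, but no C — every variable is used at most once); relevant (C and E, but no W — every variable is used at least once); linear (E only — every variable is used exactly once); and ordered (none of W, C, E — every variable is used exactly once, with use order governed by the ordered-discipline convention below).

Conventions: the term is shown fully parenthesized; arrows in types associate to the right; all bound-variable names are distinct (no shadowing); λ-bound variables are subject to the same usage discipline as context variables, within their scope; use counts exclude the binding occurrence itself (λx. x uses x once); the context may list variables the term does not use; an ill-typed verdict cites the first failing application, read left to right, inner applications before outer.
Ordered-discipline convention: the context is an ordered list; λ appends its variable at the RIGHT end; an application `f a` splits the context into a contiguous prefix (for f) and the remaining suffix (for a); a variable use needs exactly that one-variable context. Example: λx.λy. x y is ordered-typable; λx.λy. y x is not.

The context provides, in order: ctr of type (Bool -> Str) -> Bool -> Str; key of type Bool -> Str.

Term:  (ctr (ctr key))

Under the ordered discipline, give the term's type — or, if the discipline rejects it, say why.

not well-typed under ordered — needs contraction — ctr ×2
variable uses: ctr ×2; key ×1
use order (left to right): ctr, ctr, key
typing: the term checks, with type Bool -> Str
across the five disciplines: ordered ✗, linear ✗, affine ✗, relevant ✓, unrestricted ✓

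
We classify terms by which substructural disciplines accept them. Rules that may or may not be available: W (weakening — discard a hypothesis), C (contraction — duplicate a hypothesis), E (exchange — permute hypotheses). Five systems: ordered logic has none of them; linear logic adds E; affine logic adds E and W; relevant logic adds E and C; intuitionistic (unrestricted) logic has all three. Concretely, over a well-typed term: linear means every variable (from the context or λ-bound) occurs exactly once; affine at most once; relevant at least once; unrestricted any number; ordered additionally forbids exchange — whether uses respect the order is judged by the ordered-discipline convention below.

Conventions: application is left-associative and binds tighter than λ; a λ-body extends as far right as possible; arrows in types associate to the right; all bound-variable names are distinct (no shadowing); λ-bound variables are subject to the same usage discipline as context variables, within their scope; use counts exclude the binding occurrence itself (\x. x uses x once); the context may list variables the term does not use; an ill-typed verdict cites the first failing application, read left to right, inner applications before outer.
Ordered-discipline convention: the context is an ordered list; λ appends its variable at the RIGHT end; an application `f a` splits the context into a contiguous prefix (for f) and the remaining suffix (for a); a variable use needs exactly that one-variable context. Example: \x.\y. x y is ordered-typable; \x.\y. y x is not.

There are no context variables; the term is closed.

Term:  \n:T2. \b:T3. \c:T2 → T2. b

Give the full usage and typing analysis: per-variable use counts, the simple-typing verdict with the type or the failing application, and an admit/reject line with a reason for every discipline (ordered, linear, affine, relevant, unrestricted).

usage: n (bound): 0; b (bound): 1; c (bound): 0
uses in reading order: b
typing: the term checks, with type T2 → T3 → (T2 → T2) → T3
ordered ✗ (n, c never used (weakening))
linear ✗ (n, c never used (weakening))
affine ✓ (at most one use each (n, b, c))
relevant ✗ (n, c never used (weakening))
unrestricted ✓ (well-typed at T2 → T3 → (T2 → T2) → T3; no restrictions here)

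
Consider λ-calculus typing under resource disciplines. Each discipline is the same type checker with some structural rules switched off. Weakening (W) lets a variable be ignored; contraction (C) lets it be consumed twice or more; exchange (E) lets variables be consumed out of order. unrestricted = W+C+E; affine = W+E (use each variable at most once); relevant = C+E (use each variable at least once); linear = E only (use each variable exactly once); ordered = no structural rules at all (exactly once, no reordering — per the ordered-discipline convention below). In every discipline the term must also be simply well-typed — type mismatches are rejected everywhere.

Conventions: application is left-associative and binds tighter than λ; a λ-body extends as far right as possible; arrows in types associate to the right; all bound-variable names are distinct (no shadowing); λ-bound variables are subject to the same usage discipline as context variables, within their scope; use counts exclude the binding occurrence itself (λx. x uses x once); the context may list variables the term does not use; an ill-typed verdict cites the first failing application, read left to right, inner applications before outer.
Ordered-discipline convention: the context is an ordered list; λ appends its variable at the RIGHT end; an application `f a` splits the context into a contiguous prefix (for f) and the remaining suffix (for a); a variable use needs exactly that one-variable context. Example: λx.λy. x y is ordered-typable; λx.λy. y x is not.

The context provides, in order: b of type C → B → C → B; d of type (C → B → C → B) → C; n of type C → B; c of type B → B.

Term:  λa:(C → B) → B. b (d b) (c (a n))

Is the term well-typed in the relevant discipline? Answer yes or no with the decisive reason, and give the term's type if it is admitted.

yes — at least one use each (b, d, n, c, a); term : ((C → B) → B) → C → B
variable uses: b: 2×; d: 1×; n: 1×; c: 1×; a [bound]: 1×
uses in reading order: b, d, b, c, a, n
typing: ✓ — ((C → B) → B) → C → B
per-discipline verdicts: ordered ✗, linear ✗, affine ✗, relevant ✓, unrestricted ✓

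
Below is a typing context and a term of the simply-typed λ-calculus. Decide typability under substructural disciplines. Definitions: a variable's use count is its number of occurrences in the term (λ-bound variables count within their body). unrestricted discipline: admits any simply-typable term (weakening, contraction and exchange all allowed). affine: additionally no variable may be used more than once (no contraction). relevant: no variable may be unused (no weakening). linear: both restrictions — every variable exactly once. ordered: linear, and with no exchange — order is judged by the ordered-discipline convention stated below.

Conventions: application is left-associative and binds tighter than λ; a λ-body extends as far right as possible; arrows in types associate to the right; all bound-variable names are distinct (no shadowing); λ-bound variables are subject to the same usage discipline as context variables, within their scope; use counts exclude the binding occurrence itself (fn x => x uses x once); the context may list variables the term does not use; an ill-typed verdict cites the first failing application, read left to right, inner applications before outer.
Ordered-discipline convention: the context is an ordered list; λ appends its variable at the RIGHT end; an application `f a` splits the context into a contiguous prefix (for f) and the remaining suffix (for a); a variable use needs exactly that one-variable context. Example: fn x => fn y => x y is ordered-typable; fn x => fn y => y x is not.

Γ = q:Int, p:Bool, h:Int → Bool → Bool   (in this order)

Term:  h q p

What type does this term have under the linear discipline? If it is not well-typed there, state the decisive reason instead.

term : Bool
use counts: q: 1; p: 1; h: 1
left-to-right use order: h, q, p
typing: well-typed at Bool
summary: ordered ✗, linear ✓, affine ✓, relevant ✓, unrestricted ✓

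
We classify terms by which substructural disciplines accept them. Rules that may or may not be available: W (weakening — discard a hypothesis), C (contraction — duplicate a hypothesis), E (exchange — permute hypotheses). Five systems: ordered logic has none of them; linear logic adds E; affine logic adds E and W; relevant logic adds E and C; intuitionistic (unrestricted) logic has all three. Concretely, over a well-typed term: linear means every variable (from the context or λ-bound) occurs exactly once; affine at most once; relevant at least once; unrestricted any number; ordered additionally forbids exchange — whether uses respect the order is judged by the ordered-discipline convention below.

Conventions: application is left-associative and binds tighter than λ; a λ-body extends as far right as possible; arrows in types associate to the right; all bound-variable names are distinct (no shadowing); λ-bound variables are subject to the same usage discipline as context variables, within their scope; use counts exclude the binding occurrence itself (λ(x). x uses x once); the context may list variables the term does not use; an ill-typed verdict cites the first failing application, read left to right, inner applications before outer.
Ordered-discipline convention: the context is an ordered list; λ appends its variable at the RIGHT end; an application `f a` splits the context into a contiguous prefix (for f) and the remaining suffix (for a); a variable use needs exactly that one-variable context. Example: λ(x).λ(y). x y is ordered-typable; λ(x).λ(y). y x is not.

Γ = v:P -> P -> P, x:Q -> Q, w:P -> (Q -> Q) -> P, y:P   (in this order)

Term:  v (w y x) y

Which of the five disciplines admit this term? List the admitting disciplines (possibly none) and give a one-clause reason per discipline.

admitted by: relevant, unrestricted
variable uses: v=1; x=1; w=1; y=2
order of uses: v, w, y, x, y
typing: the term checks, with type P
ordered: ✗ — uses contraction: y ×2
linear: ✗ — uses contraction: y ×2
affine: ✗ — uses contraction: y ×2
relevant: ✓ — none of v, x, w, y goes unused
unrestricted: ✓ — type-checks (P) and nothing is barred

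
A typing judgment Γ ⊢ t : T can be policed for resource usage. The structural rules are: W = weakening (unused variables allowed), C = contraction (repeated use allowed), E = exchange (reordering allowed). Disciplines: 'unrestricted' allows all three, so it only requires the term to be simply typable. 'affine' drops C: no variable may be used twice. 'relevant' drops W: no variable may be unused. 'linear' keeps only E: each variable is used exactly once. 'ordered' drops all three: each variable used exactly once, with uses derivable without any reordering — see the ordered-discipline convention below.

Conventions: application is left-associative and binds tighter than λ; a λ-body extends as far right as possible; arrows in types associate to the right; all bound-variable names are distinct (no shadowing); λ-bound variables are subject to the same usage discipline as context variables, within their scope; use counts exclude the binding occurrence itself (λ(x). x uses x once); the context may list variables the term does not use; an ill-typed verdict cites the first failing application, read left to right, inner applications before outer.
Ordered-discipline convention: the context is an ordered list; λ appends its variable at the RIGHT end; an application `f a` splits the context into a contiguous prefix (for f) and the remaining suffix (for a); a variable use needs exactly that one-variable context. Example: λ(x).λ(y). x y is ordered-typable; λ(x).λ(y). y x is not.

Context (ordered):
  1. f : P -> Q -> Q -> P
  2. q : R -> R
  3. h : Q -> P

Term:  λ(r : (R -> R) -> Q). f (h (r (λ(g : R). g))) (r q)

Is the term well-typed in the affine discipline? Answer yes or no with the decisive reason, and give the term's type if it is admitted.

no — repeated use of r ×2
variable uses: f ×1, q ×1, h ×1, r (bound) ×2, g (bound) ×1
left-to-right use order: f, h, r, g, r, q
typing: ✓ — ((R -> R) -> Q) -> Q -> P
per-discipline verdicts: ordered ✗ | linear ✗ | affine ✗ | relevant ✓ | unrestricted ✓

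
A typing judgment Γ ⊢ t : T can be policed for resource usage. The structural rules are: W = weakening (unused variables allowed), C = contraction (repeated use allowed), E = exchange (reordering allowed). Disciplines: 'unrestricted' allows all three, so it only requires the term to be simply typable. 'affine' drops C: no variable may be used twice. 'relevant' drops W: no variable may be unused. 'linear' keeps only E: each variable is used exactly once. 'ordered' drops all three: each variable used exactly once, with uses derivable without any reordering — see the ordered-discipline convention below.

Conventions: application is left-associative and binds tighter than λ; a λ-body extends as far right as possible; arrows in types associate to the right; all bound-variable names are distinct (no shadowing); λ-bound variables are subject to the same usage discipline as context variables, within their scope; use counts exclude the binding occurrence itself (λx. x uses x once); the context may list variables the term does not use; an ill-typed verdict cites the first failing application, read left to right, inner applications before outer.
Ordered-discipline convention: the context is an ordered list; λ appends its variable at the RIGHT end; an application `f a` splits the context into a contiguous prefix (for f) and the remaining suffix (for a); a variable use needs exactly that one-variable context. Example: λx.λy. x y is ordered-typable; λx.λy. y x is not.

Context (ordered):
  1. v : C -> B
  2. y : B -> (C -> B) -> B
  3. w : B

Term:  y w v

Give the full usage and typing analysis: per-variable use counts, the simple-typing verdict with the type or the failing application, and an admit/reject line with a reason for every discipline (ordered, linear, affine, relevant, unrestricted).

variable uses: v: 1; y: 1; w: 1
uses in reading order: y, w, v
typing: ✓ — B
ordered: ✗ — no contiguous prefix/suffix split fits y, w, v
linear: ✓ — exactly-once usage across v, y, w
affine: ✓ — at most one use each (v, y, w)
relevant: ✓ — every one of v, y, w appears
unrestricted: ✓ — type-checks (B) and nothing is barred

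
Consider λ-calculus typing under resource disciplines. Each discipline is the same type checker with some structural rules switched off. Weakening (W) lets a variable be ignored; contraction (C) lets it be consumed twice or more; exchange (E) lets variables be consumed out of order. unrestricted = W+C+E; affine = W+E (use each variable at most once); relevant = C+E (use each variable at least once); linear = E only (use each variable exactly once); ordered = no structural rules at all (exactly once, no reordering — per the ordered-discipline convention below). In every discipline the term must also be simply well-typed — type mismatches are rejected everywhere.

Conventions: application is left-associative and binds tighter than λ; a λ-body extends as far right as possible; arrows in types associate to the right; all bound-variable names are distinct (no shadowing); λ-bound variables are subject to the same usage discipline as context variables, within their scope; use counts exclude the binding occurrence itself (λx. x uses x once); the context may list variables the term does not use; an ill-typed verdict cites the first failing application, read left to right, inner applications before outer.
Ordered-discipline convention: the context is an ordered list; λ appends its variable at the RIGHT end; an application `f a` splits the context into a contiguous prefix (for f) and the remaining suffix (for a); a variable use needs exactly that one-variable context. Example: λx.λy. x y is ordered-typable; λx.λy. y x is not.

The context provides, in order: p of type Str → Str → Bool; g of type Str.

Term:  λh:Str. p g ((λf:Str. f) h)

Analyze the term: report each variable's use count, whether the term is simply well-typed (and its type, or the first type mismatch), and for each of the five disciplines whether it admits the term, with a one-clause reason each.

use counts: p: 1; g: 1; h [bound]: 1; f [bound]: 1
use order (left to right): p, g, f, h
typing: well-typed at Str → Bool
ordered: ✓, p, g, h, f once each; derivable with no W/C/E
linear: ✓, single use per variable (p, g, h, f)
affine: ✓, none of p, g, h, f used more than once
relevant: ✓, none of p, g, h, f goes unused
unrestricted: ✓, type-checks (Str → Bool) and nothing is barred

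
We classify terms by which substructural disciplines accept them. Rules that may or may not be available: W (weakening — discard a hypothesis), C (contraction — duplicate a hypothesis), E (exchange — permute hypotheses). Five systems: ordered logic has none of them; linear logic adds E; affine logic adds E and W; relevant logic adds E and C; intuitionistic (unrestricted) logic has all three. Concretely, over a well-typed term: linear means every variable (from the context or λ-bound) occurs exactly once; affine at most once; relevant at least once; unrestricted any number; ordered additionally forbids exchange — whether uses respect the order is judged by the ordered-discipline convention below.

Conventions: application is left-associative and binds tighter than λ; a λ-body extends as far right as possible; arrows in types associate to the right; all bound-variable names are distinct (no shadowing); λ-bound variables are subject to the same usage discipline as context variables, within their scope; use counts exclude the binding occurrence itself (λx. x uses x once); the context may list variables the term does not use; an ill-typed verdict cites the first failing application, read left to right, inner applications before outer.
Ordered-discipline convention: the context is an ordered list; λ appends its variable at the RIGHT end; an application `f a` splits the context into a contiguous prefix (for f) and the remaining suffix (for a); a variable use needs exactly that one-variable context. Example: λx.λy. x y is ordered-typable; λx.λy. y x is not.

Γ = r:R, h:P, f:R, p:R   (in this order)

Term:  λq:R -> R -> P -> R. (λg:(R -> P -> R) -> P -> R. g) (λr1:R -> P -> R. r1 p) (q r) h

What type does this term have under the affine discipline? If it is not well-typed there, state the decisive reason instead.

term : (R -> R -> P -> R) -> R
usage: r ×1, h ×1, f ×0, p ×1, q (bound) ×1, g (bound) ×1, r1 (bound) ×1
use order (left to right): g, r1, p, q, r, h
typing: well-typed — term : (R -> R -> P -> R) -> R
all disciplines: ordered ✗ · linear ✗ · affine ✓ · relevant ✗ · unrestricted ✓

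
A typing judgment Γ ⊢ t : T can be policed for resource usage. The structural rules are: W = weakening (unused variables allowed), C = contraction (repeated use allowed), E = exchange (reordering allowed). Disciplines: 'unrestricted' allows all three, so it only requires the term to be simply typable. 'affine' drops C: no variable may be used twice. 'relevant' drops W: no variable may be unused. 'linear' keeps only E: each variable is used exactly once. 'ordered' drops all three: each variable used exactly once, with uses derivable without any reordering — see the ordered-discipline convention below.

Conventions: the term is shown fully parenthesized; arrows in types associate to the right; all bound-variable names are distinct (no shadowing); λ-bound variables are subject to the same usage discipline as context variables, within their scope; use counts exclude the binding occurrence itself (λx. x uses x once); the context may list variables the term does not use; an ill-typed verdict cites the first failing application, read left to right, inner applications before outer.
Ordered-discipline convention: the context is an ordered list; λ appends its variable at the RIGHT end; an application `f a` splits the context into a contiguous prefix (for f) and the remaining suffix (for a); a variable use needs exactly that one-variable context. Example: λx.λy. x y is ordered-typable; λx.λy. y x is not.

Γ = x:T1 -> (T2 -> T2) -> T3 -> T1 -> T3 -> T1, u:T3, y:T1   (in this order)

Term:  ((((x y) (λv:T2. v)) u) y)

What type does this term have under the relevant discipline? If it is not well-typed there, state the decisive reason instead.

term : T3 -> T1
use counts: x: 1, u: 1, y: 2, v (bound): 1
left-to-right use order: x, y, v, u, y
typing: ✓ — T3 -> T1
all disciplines: ordered ✗ | linear ✗ | affine ✗ | relevant ✓ | unrestricted ✓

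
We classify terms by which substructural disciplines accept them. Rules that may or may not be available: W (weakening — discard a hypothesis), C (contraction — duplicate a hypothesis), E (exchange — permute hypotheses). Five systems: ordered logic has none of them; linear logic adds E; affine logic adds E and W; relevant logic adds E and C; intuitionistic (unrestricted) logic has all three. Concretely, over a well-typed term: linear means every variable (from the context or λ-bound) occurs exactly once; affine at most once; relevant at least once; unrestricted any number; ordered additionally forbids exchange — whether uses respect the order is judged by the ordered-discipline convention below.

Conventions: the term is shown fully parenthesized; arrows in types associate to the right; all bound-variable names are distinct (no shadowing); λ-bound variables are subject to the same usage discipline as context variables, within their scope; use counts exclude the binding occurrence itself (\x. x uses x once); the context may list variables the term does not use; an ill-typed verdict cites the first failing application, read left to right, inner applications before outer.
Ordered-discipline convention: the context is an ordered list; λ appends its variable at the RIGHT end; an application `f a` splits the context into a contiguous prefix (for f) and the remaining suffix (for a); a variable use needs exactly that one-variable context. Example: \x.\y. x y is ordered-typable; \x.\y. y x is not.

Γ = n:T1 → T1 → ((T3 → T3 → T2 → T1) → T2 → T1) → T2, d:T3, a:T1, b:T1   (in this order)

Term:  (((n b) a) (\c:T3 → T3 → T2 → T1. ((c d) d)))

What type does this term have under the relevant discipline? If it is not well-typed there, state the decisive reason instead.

term : T2
variable uses: n=1, d=2, a=1, b=1, c (λ-bound)=1
left-to-right use order: n, b, a, c, d, d
typing: ✓ — T2
summary: ordered ✗ · linear ✗ · affine ✗ · relevant ✓ · unrestricted ✓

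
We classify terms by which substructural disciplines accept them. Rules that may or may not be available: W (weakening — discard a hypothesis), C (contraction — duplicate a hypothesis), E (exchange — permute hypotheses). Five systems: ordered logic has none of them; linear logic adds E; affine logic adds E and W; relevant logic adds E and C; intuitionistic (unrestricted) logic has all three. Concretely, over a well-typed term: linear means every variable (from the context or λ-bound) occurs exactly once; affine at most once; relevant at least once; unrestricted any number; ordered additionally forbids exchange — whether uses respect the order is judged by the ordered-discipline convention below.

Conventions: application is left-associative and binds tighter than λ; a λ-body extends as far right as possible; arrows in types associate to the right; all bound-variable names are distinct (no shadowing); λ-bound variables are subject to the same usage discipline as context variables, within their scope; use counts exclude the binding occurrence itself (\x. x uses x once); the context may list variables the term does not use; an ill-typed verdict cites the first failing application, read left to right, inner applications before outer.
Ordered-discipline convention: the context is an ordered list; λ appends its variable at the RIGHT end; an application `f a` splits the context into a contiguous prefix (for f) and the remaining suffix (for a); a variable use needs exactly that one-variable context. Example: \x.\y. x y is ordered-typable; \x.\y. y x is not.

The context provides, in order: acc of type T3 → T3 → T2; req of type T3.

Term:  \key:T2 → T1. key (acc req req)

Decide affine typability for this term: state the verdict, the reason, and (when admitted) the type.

no — uses contraction: req ×2
use counts: acc: 1, req: 2, key (λ-bound): 1
left-to-right use order: key, acc, req, req
typing: well-typed — term : (T2 → T1) → T1
all disciplines: ordered ✗, linear ✗, affine ✗, relevant ✓, unrestricted ✓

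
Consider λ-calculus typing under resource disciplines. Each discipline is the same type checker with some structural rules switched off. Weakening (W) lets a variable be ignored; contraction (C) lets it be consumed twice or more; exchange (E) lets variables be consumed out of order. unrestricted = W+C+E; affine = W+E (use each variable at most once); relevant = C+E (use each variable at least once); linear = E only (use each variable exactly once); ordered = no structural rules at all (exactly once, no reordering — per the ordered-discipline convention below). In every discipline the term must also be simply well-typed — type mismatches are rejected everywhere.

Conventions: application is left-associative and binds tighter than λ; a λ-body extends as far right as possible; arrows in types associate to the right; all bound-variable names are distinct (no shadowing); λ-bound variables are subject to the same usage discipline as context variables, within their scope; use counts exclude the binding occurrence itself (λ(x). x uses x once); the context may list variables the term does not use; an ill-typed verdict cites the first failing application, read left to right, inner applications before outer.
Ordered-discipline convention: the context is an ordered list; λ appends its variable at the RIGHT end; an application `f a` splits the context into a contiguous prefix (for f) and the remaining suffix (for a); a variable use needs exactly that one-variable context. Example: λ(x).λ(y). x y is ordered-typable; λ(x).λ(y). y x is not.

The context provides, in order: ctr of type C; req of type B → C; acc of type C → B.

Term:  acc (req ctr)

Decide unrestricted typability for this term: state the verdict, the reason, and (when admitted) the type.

no — fails simple typing
variable uses: ctr: 1, req: 1, acc: 1
uses in reading order: acc, req, ctr
typing: ill-typed: argument of type C where B is required
per-discipline verdicts: ordered ✗ · linear ✗ · affine ✗ · relevant ✗ · unrestricted ✗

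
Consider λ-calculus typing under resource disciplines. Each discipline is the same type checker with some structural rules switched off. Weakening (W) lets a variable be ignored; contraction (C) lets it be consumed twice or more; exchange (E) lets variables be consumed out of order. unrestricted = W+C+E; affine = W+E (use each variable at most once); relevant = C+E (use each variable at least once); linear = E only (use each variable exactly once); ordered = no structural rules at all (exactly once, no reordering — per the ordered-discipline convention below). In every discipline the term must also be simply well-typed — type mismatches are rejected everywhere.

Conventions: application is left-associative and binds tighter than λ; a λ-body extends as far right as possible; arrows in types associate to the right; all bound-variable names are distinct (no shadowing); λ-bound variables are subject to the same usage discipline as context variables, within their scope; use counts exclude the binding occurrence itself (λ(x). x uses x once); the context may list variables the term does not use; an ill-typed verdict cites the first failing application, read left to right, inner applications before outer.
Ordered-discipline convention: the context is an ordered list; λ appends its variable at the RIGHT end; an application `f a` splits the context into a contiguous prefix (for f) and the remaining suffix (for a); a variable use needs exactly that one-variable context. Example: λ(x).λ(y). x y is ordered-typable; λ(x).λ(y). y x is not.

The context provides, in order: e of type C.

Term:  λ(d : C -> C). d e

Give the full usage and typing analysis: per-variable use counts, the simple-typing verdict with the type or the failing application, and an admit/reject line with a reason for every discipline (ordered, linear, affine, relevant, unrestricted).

use counts: e ×1, d (λ-bound) ×1
left-to-right use order: d, e
typing: the term checks, with type (C -> C) -> C
ordered: ✗ — needs exchange: uses follow d, e
linear: ✓ — single use per variable (e, d)
affine: ✓ — no duplicate uses among e, d
relevant: ✓ — none of e, d goes unused
unrestricted: ✓ — simply typable at (C -> C) -> C; W, C, E all held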